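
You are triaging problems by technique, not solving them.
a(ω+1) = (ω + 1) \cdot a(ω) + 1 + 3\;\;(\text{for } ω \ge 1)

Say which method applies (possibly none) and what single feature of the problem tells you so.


Diagnosis: a summation factor — because the multiplier ω + 1 is index-dependent, divide through by its running product and sum the resulting differences.


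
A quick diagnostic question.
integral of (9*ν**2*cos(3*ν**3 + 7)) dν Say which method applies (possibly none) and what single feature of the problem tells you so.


Verdict: u-substitution — read it as f(3*ν**3 + 7) times a constant multiple of d(3*ν**3 + 7): one substitution, u = 3*ν**3 + 7, finishes it.


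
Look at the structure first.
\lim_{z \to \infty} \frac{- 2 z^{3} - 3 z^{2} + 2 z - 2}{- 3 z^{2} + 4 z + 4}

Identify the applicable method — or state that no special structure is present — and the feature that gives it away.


Technique: dominant-term comparison — divide through by the highest power of z; every lower-order term dies and the dominant terms decide the limit. Differentiating the expression as a single quotient would eventually settle it as well; matching dominant growth settles it immediately.


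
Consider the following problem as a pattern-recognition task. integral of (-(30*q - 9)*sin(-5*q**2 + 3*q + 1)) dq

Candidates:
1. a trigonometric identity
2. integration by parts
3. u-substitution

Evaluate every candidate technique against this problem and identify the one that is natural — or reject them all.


Diagnosis: u-substitution — collected, the integrand has one factor that is, up to a constant, the derivative of an inner expression the rest depends on — substitute for that inner expression.
- a trigonometric identity: no identity rewrites this into an easier trigonometric form.
- integration by parts — a polynomial factor is present, but its partner is not an exp, sine, or cosine of a degree-1 argument, nor a logarithm.
- u-substitution: applies; the problem has the shape this method handles.


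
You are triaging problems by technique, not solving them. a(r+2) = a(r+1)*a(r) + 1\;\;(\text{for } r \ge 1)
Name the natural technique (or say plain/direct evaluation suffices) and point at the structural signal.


Verdict: no special technique — the unknown sequence enters the update nonlinearly, so no linear method fits the recurrence as written — direct iteration remains.


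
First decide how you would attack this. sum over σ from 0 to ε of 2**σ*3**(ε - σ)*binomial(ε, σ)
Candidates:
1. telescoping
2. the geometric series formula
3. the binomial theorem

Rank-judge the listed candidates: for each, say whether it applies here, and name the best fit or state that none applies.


Technique: the binomial theorem — binomial coefficients against complementary powers of 2 and 3: recognize the binomial expansion and resum.
- telescoping — as presented, consecutive terms share no shifted copy to cancel against — no rewrite is on display to change that.
- the geometric series formula — the term-to-term ratio changes with the index, so the geometric formula cannot close it.
- the binomial theorem — a fit — the right tool for this form.


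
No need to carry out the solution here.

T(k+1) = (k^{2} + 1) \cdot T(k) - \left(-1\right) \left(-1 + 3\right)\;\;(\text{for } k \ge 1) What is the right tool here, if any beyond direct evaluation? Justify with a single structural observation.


Verdict: a summation factor — first-order linear but the coefficient k^{2} + 1 moves with the index — divide by the cumulative product and telescope.


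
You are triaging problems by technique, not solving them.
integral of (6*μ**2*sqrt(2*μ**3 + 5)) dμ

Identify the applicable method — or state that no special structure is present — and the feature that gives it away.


Best approach: u-substitution — viewed as a product, the integrand is a composition evaluated at 2*μ**3 + 5 times (a constant multiple of) that inner expression's derivative, so u = 2*μ**3 + 5 makes it elementary.


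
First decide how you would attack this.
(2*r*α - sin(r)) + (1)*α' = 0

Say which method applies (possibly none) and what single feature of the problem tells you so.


Method: a linear integrating factor — the equation is linear in α with coefficient 2*r; multiplying by the integrating factor exp(∫2*r) makes the left side a perfect derivative.


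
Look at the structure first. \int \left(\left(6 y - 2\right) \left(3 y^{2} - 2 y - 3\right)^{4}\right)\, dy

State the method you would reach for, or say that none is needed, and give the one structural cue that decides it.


Best approach: u-substitution — a chain-rule shadow: 6 y - 2 alongside a function of 3 y^{2} - 2 y - 3 means u = 3 y^{2} - 2 y - 3 unwinds the composition in one step. A patient expand-and-integrate also lands it; recognizing the inner expression is the shortcut.


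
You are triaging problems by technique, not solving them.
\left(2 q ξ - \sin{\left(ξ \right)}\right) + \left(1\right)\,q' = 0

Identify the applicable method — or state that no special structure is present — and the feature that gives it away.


Diagnosis: a linear integrating factor — the unknown enters only to the first power against a nonzero forcing term — the integrating-factor template applies directly.


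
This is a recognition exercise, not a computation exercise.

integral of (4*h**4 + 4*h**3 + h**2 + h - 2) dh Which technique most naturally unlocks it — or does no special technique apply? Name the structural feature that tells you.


Method: no special technique — scan for structure and find none: constant multiples of powers of h, integrate directly.


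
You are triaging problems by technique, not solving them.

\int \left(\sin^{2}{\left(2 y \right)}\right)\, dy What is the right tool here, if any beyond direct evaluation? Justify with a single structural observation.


Diagnosis: a trigonometric identity — even powers like \sin^{2}{\left(2 y \right)} never integrate directly; the half-angle identity lowers the degree first.


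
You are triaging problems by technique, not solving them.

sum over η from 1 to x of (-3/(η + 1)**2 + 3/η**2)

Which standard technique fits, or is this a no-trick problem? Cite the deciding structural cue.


Technique: telescoping — a difference of consecutive values of one function (3/η**2 at one index and the next) — telescoping by construction.


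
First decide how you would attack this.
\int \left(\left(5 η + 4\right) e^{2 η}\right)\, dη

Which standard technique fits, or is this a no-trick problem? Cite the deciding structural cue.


Diagnosis: integration by parts — a polynomial 5 η + 4 against the kernel e^{2 η} is the signature bounded-ladder case for integration by parts.


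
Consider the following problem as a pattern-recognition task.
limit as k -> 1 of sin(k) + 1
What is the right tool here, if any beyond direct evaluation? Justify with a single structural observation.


Diagnosis: no special technique — the function is continuous at 1; evaluation is itself the limit, no machinery required.


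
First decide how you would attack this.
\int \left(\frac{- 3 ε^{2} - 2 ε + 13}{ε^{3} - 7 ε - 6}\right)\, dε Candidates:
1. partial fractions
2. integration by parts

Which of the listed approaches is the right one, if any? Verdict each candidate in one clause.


Method: partial fractions — the factorization of ε^{3} - 7 ε - 6 is the whole battle; after it, each term is a table integral.
- partial fractions — yes, a natural case for it.
- integration by parts — the nonconstant-polynomial-times-standard-kernel pattern (an exp, sine, cosine, or logarithm partner) is absent.


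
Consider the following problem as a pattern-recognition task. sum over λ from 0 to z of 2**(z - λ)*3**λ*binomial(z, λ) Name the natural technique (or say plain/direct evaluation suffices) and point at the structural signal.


Best approach: the binomial theorem — terms weighting binomial(z, λ) against matched powers of 3 and 2 reassemble into (3 + 2)^z by the binomial theorem.


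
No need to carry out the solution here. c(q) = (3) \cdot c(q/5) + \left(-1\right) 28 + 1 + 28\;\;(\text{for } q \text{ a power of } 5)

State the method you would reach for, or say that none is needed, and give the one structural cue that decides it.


Best approach: the master substitution — treat m = log base 5 of q as the new clock: one recursion step advances m by one while q scales by 5.


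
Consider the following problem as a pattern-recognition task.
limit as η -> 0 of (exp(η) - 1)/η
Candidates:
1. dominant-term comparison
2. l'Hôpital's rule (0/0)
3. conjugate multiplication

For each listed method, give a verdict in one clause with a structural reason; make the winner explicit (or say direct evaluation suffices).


Diagnosis: l'Hôpital's rule (0/0) — both numerator and denominator vanish at 0: the genuine 0/0 indeterminate that l'Hôpital exists for. Known elementary limits would finish this too — the rule just bypasses the case analysis.
- dominant-term comparison — this is not a rational comparison of growth rates at infinity.
- l'Hôpital's rule (0/0): applies; the problem has the shape this method handles.
- conjugate multiplication — no difference of divergent radicals appears, so rationalizing has nothing to cancel.


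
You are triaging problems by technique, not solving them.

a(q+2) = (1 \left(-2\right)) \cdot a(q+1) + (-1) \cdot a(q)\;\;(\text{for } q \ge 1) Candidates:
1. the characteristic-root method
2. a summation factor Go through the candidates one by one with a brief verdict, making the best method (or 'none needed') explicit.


Technique: the characteristic-root method — shift-invariance with fixed coefficients calls for exponential trials; the characteristic polynomial finds every r^q.
- the characteristic-root method — applies; the problem has the shape this method handles.
- a summation factor — a summation factor telescopes one-step recursions; this one carries higher-order memory.


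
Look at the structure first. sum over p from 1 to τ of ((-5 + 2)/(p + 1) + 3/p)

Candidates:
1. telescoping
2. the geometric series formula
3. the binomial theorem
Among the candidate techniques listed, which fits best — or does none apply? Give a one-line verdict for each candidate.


Verdict: telescoping — the generic term is a one-step difference of 3/p, so partial sums shortcut to endpoint evaluation.
- telescoping: a fit — the right tool for this form.
- the geometric series formula — there is no constant term-to-term ratio.
- the binomial theorem: no binomial coefficients pair with matched powers.


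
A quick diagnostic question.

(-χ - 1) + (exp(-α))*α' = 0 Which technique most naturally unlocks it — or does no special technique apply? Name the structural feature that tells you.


Technique: separation of variables — solved for the derivative, the right side splits multiplicatively into a function of each variable alone — divide and integrate each side. One could also solve this as an exact equation; with each coefficient in its own variable, separating is the same work with fewer steps.


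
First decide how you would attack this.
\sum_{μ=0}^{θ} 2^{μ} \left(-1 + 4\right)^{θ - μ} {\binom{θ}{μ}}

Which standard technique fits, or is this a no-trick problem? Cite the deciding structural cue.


Verdict: the binomial theorem — the summand is term μ of a binomial expansion in 2 and (-1 + 4); the whole sum is a single power.


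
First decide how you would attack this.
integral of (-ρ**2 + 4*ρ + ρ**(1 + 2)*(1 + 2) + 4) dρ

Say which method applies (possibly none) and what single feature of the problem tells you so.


Diagnosis: no special technique — the integrand is a sum of constant multiples of powers of ρ — integrate term by term.


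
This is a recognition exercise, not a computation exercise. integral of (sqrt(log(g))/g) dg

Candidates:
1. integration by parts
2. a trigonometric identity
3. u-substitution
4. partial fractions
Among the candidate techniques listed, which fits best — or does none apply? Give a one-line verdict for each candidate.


Diagnosis: u-substitution — read it as f(log(g)) times a constant multiple of d(log(g)): one substitution, u = log(g), finishes it.
- integration by parts: the integrand does not split as a nonconstant polynomial times an exp, sine, cosine of a linear argument, or logarithm — no polynomial-kernel parts product to differentiate one side of.
- a trigonometric identity: no sine or cosine appears, so there is nothing for a trigonometric identity to act on.
- u-substitution: yes, a natural case for it.
- partial fractions — there is no rational-function structure to decompose.


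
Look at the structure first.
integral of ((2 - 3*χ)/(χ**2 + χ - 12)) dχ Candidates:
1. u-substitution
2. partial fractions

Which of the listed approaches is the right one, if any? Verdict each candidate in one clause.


Technique: partial fractions — break χ**2 + χ - 12 into its roots and the integral splits into logarithm-sized bites.
- u-substitution: no subexpression of the integrand pairs with its own derivative as a factor — individual terms may offer their own substitutions, but any change of variable covering the whole integral would have to be constructed from outside the expression.
- partial fractions: yes — fits the structure here.


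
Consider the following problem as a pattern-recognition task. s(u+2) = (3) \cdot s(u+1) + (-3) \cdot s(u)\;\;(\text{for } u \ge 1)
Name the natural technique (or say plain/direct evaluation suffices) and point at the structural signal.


Method: the characteristic-root method — no index-dependence in the weights and nothing inhomogeneous: classic characteristic-equation setup.


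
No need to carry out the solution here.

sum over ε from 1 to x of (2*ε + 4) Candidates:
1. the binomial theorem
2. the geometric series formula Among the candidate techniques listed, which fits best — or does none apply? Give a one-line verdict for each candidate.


Best approach: no special technique — the sum is polynomial through and through; closed forms for each power of ε finish it directly.
- the binomial theorem: the summand does not match any term pattern of an expanded binomial power.
- the geometric series formula: dividing successive terms gives an index-dependent quantity, not a constant.


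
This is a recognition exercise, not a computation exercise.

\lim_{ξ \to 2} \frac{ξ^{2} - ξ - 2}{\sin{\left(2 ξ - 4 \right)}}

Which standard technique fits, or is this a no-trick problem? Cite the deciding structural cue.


Diagnosis: l'Hôpital's rule (0/0) — substituting 2 gives 0 over 0; differentiate top and bottom once and re-evaluate. The standard small-argument limits would also carry it; the rule is the systematic route.


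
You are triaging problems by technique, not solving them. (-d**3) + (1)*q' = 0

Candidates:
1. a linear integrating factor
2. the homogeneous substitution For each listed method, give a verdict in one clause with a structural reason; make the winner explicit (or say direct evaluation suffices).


Diagnosis: no special technique — solved for the derivative, no q appears — this is antidifferentiation in d wearing ODE clothing.
- a linear integrating factor — with the unknown absent the integrating factor is a formality; direct integration is the working structure.
- the homogeneous substitution — the slope is not a function of the ratio of the variables alone.


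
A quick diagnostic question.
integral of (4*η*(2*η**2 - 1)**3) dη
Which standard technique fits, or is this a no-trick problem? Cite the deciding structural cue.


Diagnosis: u-substitution — everything non-trivial happens through the inner expression 2*η**2 - 1, and its derivative accounts for the remaining factor up to a constant, so set u = 2*η**2 - 1. A patient expand-and-integrate also lands it; recognizing the inner expression is the shortcut.


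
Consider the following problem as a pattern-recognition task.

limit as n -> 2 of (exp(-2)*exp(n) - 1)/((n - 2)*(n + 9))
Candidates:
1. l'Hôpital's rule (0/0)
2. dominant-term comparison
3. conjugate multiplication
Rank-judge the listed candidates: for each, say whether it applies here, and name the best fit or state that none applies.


Diagnosis: l'Hôpital's rule (0/0) — the 0/0 form at 2 is the signature situation for l'Hôpital's rule. A local series expansion at the point resolves it as well; the rule is the packaged version of that step.
- l'Hôpital's rule (0/0) — yes — fits the structure here.
- dominant-term comparison: no dominant-degree comparison decides it.
- conjugate multiplication — the conjugate move applies to radical differences, which this is not.


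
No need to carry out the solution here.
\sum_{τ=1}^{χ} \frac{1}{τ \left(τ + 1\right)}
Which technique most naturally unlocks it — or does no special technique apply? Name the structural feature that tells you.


Best approach: telescoping — the denominator's roots in \frac{1}{τ \left(τ + 1\right)} sit an integer apart: decomposition produces a self-cancelling chain.


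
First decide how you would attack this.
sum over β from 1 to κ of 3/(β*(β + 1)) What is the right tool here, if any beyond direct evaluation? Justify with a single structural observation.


Method: telescoping — 3/(β*(β + 1)) decomposes into shift-paired simple fractions; the series telescopes to finitely many boundary pieces.


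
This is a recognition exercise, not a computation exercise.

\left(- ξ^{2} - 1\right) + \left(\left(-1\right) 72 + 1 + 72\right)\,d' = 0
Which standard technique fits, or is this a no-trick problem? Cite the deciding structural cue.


Best approach: no special technique — the slope is a pure function of ξ; integrate both sides and be done.


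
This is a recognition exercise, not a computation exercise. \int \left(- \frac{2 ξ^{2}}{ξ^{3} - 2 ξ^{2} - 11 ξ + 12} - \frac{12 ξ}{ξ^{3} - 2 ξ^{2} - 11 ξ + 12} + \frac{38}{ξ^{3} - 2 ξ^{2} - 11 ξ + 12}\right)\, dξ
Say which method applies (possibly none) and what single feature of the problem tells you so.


Technique: partial fractions — ξ^{3} - 2 ξ^{2} - 11 ξ + 12 splits into linear pieces, so the quotient is a sum of simple fractions — decompose before integrating.


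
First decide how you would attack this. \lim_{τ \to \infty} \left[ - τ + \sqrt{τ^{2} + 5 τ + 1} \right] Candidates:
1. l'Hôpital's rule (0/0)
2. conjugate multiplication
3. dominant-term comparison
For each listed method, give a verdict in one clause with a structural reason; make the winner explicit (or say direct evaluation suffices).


Technique: conjugate multiplication — neither \sqrt{τ^{2} + 5 τ + 1} nor τ converges alone, so rewrite their difference as a conjugate-rationalized quotient first.
- l'Hôpital's rule (0/0): no quotient structure at all: the clash is ∞ minus ∞, which rationalizing converts into a tractable ratio.
- conjugate multiplication — yes — fits the structure here.
- dominant-term comparison: no ranking of term growth rates resolves the limit here.


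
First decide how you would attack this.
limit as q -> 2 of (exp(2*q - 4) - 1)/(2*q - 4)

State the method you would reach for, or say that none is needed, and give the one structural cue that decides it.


Technique: l'Hôpital's rule (0/0) — both numerator and denominator vanish at 2: the genuine 0/0 indeterminate that l'Hôpital exists for. A local series expansion at the point resolves it as well; the rule is the packaged version of that step.


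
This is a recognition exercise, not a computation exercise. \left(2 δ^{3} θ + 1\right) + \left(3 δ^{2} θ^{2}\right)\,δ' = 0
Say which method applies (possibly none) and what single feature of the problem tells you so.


Verdict: the exact-equation method — the compatibility test passes: the δ-derivative of 2 δ^{3} θ + 1 matches the θ-derivative of 3 δ^{2} θ^{2}, so integrate a potential.


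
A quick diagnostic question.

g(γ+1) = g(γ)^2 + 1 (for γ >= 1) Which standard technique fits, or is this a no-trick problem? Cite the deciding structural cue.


Best approach: no special technique — each new value is a nonlinear function of earlier ones — scaling arguments and superposition both fail.


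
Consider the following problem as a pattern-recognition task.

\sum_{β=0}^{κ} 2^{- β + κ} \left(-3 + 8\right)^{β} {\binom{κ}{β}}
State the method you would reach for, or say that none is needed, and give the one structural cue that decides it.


Best approach: the binomial theorem — terms weighting {\binom{κ}{β}} against matched powers of (-3 + 8) and 2 reassemble into ((-3 + 8) + 2)^κ by the binomial theorem.


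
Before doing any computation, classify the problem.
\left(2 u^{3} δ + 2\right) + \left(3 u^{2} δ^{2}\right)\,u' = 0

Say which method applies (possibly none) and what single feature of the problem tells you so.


Method: the exact-equation method — 2 u^{3} δ + 2 and 3 u^{2} δ^{2} pass the exactness check on the nose, so no integrating factor in δ or u is needed at all.


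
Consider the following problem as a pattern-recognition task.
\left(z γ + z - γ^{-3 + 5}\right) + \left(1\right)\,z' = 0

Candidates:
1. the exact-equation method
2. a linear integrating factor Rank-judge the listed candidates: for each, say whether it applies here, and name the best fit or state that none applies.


Verdict: a linear integrating factor — linear in the unknown with genuine forcing: multiply through by the exponential of the integrated coefficient and the left side closes into one derivative.
- the exact-equation method — no potential function has this form as its differential, as written.
- a linear integrating factor — yes — fits the structure here.


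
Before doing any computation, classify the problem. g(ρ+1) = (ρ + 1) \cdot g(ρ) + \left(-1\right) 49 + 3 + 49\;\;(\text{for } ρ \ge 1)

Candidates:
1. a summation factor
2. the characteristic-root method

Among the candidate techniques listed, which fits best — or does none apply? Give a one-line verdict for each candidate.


Technique: a summation factor — first-order linear but the coefficient ρ + 1 moves with the index — divide by the cumulative product and telescope.
- a summation factor: yes, a natural case for it.
- the characteristic-root method: an index-dependent weight blocks the pure exponential ansatz.


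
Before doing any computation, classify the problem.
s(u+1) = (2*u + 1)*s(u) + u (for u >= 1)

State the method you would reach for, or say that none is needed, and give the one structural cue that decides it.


Verdict: a summation factor — because the multiplier 2*u + 1 is index-dependent, divide through by its running product and sum the resulting differences.


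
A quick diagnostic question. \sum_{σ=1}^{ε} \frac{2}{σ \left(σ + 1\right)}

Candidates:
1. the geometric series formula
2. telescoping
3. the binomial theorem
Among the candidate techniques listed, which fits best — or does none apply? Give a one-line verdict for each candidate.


Best approach: telescoping — rewrite \frac{2}{σ \left(σ + 1\right)} as simple fractions and successive terms eat each other — only the edges survive.
- the geometric series formula: no single multiplier carries one term to the next throughout the sum.
- telescoping: applicable, and directly so.
- the binomial theorem: the terms lack the binomial-coefficient-weighted complementary-power pattern of an expansion.


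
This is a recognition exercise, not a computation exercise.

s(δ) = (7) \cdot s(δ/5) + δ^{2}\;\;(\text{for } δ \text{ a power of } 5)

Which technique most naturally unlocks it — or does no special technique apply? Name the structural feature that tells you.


Diagnosis: the master substitution — treat m = log base 5 of δ as the new clock: one recursion step advances m by one while δ scales by 5.


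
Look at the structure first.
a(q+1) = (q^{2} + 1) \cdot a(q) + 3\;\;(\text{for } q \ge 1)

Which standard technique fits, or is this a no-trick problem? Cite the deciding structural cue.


Verdict: a summation factor — one step of memory with a weight q^{2} + 1 that changes as the index grows — the summation-factor construction is built for this.


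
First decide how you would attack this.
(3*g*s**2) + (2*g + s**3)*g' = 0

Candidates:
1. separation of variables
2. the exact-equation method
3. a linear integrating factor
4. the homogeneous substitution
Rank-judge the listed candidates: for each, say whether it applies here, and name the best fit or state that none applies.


Verdict: the exact-equation method — equality of cross partials is the green light — assemble the potential function term by term.
- separation of variables: the two dependences do not factor apart.
- the exact-equation method — a fit — the right tool for this form.
- a linear integrating factor: the unknown enters nonlinearly (through a power, a denominator, or a transcendental function), which the linear integrating-factor recipe cannot absorb as-is — any repair would come from a preliminary substitution, not the factor.
- the homogeneous substitution — the slope does not depend on the ratio of the variables alone.


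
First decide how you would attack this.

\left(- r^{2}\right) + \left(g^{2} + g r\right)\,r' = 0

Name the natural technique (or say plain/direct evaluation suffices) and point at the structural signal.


Technique: the homogeneous substitution — solved for the derivative, the right side is unchanged under scaling g and r together — it depends only on the ratio r/g, so substitute a single ratio variable. Suitably rearranged — at times with the variables' roles exchanged — this doubles as a Bernoulli equation; the homogeneous reading needs no such setup.


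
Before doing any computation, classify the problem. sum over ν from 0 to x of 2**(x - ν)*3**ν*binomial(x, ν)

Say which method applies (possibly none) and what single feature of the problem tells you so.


Method: the binomial theorem — the summand is term ν of a binomial expansion in 3 and 2; the whole sum is a single power.


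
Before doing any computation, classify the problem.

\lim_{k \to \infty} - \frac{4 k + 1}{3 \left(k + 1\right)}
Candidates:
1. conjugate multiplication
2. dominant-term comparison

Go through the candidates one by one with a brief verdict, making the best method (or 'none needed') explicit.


Diagnosis: dominant-term comparison — growth-rate triage: the leading powers of k decide the limit, everything else is noise.
- conjugate multiplication — multiplying by a conjugate would not remove any indeterminacy here.
- dominant-term comparison — yes — fits the structure here.


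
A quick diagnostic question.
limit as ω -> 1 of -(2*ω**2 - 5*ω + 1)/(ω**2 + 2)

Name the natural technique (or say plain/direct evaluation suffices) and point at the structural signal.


Diagnosis: no special technique — no vanishing denominator and no indeterminate clash at the point — evaluation is immediate.


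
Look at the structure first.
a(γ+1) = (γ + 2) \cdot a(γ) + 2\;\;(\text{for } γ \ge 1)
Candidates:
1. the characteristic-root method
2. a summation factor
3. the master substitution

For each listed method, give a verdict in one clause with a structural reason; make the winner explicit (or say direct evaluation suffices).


Diagnosis: a summation factor — normalize by the running product of γ + 2: the left side becomes a difference, and differences sum.
- the characteristic-root method — the coefficients change with the index, which the root method cannot absorb.
- a summation factor — a fit — the right tool for this form.
- the master substitution: the recursive argument is a shift of the index, not a fixed fraction of it.


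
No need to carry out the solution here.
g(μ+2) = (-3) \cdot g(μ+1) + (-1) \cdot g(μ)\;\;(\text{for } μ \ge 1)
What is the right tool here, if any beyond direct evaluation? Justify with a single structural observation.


Best approach: the characteristic-root method — this is the constant-coefficient homogeneous case — the whole solution in μ reduces to a polynomial's roots.


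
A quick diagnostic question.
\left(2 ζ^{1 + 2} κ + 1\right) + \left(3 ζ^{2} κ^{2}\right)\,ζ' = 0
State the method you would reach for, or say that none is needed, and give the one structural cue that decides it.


Method: the exact-equation method — equality of cross partials is the green light — assemble the potential function term by term.


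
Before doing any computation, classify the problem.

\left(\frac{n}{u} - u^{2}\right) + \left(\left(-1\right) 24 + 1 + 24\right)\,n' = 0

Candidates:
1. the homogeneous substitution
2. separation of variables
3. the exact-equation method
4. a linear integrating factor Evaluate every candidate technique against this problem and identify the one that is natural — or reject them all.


Verdict: a linear integrating factor — the unknown enters only to the first power against a nonzero forcing term — the integrating-factor template applies directly.
- the homogeneous substitution — the ratio substitution does not collapse this equation.
- separation of variables: the two dependences are entangled, not a clean product of one-variable pieces.
- the exact-equation method — exactness fails on the nose — the mixed partials do not match.
- a linear integrating factor — yes, a natural case for it.


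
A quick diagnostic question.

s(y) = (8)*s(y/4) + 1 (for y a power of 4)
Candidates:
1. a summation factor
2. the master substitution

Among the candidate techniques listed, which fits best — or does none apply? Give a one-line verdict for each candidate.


Verdict: the master substitution — treat m = log base 4 of y as the new clock: one recursion step advances m by one while y scales by 4.
- a summation factor — the recursion divides its index rather than shifting it — there is no previous-term chain for a summation factor to telescope.
- the master substitution — yes, a natural case for it.


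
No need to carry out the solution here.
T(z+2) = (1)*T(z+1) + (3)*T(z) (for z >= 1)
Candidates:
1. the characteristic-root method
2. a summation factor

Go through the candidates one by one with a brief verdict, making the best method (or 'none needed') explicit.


Best approach: the characteristic-root method — no index-dependence in the weights and nothing inhomogeneous: classic characteristic-equation setup.
- the characteristic-root method — yes — fits the structure here.
- a summation factor — the recurrence reaches back more than one step, outside the first-order family a summation factor normalizes.


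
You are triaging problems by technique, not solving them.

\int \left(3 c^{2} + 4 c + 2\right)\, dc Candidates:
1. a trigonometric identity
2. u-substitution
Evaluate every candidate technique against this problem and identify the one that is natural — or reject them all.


Verdict: no special technique — the integrand is a sum of constant multiples of powers of c — integrate term by term.
- a trigonometric identity: no sine or cosine appears, so there is nothing for a trigonometric identity to act on.
- u-substitution: no substitution does more than relabel what direct integration already handles.


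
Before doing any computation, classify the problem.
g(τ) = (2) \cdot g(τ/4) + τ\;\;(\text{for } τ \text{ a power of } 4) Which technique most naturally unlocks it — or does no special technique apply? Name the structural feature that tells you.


Technique: the master substitution — the argument contracts 4-fold per step: reindex τ exponentially and solve the linear recurrence in the new index.


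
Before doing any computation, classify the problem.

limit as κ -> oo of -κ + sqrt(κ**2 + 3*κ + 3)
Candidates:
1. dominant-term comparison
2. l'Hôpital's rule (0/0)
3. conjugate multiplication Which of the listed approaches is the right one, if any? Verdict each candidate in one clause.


Verdict: conjugate multiplication — the difference sqrt(κ**2 + 3*κ + 3) - κ is an ∞ − ∞ stalemate; its conjugate partner breaks the tie.
- dominant-term comparison — no dominant power emerges to decide the limit by degree comparison.
- l'Hôpital's rule (0/0) — the expression is a difference driving to ∞ − ∞, not a 0/0 quotient — there is no ratio for the rule to differentiate.
- conjugate multiplication: applicable, and directly so.


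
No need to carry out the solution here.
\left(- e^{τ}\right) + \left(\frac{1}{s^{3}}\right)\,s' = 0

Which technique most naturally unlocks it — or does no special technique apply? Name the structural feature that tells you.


Best approach: separation of variables — all dependence on the two variables factors apart, the defining separable shape. The equation is exact as it stands too — a potential function exists — though separation reads the split structure directly.


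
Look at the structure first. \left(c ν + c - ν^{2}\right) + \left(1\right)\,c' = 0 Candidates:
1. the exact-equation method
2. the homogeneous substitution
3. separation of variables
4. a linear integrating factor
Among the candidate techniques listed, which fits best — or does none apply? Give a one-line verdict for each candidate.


Verdict: a linear integrating factor — the unknown enters only to the first power against a nonzero forcing term — the integrating-factor template applies directly.
- the exact-equation method: the mixed-partials test fails on this split — it is not an exact differential as presented.
- the homogeneous substitution: solved for the derivative, the right side changes under joint scaling of the two variables.
- separation of variables: no algebra isolates the independent variable on one side and the unknown on the other.
- a linear integrating factor — applicable, and directly so.


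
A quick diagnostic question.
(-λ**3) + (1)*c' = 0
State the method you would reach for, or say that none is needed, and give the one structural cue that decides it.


Diagnosis: no special technique — with c absent the equation is not coupled at all: direct integration in λ.


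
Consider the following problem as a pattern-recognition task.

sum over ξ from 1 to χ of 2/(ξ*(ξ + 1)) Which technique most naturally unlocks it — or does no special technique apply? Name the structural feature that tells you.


Method: telescoping — after splitting 2/(ξ*(ξ + 1)) into partial fractions, the pieces are shifted copies of one function and cancel telescopically.


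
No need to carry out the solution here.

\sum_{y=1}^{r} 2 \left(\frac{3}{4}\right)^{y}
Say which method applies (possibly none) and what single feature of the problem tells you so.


Technique: the geometric series formula — each summand is the previous one scaled by \frac{3}{4}; that constant multiplier is itself the geometric structure.


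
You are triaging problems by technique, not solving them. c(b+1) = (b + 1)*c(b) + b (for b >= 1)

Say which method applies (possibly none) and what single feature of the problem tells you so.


Method: a summation factor — first-order, linear, moving coefficient b + 1: the discrete analogue of an integrating factor handles it.


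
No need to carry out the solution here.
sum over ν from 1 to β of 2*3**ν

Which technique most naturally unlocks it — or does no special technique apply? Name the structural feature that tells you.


Method: the geometric series formula — each term is 3 times the previous one, so the geometric-series formula applies directly.


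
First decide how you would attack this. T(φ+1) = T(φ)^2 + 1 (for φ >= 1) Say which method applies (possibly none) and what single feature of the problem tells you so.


Technique: no special technique — the unknown sequence enters the update nonlinearly, so no linear method fits the recurrence as written — direct iteration remains.


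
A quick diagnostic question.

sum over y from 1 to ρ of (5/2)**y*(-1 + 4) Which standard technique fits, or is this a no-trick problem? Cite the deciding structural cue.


Verdict: the geometric series formula — the ratio of consecutive terms is the constant 5/2, independent of the index — a geometric sum.


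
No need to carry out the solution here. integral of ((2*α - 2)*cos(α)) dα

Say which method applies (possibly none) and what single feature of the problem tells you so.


Diagnosis: integration by parts — the integrand splits as 2*α - 2 times cos(α) — repeatedly differentiating the polynomial part kills it, which is the parts ladder.


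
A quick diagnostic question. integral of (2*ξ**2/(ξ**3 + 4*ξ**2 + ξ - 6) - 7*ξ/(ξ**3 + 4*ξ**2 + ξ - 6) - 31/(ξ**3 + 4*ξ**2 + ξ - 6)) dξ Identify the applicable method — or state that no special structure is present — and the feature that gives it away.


Best approach: partial fractions — a proper rational integrand whose denominator splits into simpler factors — decompose into partial fractions first.


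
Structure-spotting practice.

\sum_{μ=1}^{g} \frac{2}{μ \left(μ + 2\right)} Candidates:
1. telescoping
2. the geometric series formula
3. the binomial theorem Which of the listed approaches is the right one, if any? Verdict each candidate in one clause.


Best approach: telescoping — \frac{2}{μ \left(μ + 2\right)} is a collapsed telescope: expand it into simple fractions to see the cancellation.
- telescoping: applies; the problem has the shape this method handles.
- the geometric series formula: there is no constant term-to-term ratio.
- the binomial theorem — the terms do not reassemble into a binomial power.


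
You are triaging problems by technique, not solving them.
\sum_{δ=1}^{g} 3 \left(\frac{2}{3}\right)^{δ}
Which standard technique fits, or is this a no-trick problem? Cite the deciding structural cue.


Verdict: the geometric series formula — the ratio of consecutive terms is the constant \frac{2}{3}, independent of the index — a geometric sum.


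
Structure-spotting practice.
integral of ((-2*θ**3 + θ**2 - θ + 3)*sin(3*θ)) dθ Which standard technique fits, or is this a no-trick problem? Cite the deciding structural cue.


Best approach: integration by parts — -2*θ**3 + θ**2 - θ + 3 dies after finitely many derivatives while sin(3*θ) cycles under integration — the tabular/parts setup.


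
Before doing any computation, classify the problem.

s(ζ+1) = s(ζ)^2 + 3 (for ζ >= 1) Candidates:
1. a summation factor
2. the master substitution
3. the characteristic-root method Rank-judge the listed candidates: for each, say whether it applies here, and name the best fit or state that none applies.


Technique: no special technique — a nonlinear dependence on earlier terms breaks linearity, and with it every superposition-based closed form.
- a summation factor: the recursion is nonlinear — outside the first-order linear family a summation factor addresses.
- the master substitution — this is shift-type recursion, outside the divide-and-conquer template.
- the characteristic-root method — nonlinearity rules out exponential-mode superposition from the start.


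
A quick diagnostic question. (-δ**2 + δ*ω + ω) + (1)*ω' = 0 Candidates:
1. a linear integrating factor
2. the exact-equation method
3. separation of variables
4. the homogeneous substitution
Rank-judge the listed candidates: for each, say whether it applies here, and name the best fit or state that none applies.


Diagnosis: a linear integrating factor — the unknown enters only to the first power against a nonzero forcing term — the integrating-factor template applies directly.
- a linear integrating factor: yes — fits the structure here.
- the exact-equation method — the mixed-partials test fails on this split — it is not an exact differential as presented.
- separation of variables: the two dependences are entangled, not a clean product of one-variable pieces.
- the homogeneous substitution: the slope is not a function of the ratio of the variables alone.
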